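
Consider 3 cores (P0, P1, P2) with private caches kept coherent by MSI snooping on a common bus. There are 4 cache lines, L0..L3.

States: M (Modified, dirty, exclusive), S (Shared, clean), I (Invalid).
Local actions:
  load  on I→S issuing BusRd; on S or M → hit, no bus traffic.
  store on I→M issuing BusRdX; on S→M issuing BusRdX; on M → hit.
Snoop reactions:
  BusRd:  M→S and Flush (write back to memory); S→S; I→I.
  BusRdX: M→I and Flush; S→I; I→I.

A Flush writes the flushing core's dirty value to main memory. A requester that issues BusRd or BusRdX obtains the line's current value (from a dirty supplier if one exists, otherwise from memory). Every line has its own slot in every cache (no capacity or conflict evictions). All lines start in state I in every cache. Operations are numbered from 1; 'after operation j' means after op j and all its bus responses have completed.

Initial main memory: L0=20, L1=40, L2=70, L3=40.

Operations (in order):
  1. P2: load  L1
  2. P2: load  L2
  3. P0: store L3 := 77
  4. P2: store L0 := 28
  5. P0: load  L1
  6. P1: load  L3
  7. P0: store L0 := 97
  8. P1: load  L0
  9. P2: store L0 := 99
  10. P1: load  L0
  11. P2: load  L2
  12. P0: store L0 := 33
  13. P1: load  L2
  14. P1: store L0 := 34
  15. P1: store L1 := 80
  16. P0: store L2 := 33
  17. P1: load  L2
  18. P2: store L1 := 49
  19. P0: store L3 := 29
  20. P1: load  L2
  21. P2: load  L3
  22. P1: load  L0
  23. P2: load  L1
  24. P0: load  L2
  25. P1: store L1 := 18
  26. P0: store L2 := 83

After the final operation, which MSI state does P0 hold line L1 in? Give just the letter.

step 1: P2: load  L1  ⟶  IIS  (L1)  txn=BusRd  M[L1]=40
step 2: P2: load  L2  ⟶  IIS  (L2)  txn=BusRd  M[L2]=70
step 3: P0: store L3 := 77  ⟶  MII  (L3)  txn=BusRdX  M[L3]=40
step 4: P2: store L0 := 28  ⟶  IIM  (L0)  txn=BusRdX  M[L0]=20
step 5: P0: load  L1  ⟶  SIS  (L1)  txn=BusRd  M[L1]=40
step 6: P1: load  L3  ⟶  SSI  (L3)  txn=BusRd+Flush  M[L3]=77
step 7: P0: store L0 := 97  ⟶  MII  (L0)  txn=BusRdX+Flush  M[L0]=28
step 8: P1: load  L0  ⟶  SSI  (L0)  txn=BusRd+Flush  M[L0]=97
step 9: P2: store L0 := 99  ⟶  IIM  (L0)  txn=BusRdX  M[L0]=97
step 10: P1: load  L0  ⟶  ISS  (L0)  txn=BusRd+Flush  M[L0]=99
step 11: P2: load  L2  ⟶  IIS  (L2)  txn=∅  M[L2]=70
step 12: P0: store L0 := 33  ⟶  MII  (L0)  txn=BusRdX  M[L0]=99
step 13: P1: load  L2  ⟶  ISS  (L2)  txn=BusRd  M[L2]=70
step 14: P1: store L0 := 34  ⟶  IMI  (L0)  txn=BusRdX+Flush  M[L0]=33
step 15: P1: store L1 := 80  ⟶  IMI  (L1)  txn=BusRdX  M[L1]=40
step 16: P0: store L2 := 33  ⟶  MII  (L2)  txn=BusRdX  M[L2]=70
step 17: P1: load  L2  ⟶  SSI  (L2)  txn=BusRd+Flush  M[L2]=33
step 18: P2: store L1 := 49  ⟶  IIM  (L1)  txn=BusRdX+Flush  M[L1]=80
step 19: P0: store L3 := 29  ⟶  MII  (L3)  txn=BusRdX  M[L3]=77
step 20: P1: load  L2  ⟶  SSI  (L2)  txn=∅  M[L2]=33
step 21: P2: load  L3  ⟶  SIS  (L3)  txn=BusRd+Flush  M[L3]=29
step 22: P1: load  L0  ⟶  IMI  (L0)  txn=∅  M[L0]=33
step 23: P2: load  L1  ⟶  IIM  (L1)  txn=∅  M[L1]=80
step 24: P0: load  L2  ⟶  SSI  (L2)  txn=∅  M[L2]=33
step 25: P1: store L1 := 18  ⟶  IMI  (L1)  txn=BusRdX+Flush  M[L1]=49
step 26: P0: store L2 := 83  ⟶  MII  (L2)  txn=BusRdX  M[L2]=33

state = I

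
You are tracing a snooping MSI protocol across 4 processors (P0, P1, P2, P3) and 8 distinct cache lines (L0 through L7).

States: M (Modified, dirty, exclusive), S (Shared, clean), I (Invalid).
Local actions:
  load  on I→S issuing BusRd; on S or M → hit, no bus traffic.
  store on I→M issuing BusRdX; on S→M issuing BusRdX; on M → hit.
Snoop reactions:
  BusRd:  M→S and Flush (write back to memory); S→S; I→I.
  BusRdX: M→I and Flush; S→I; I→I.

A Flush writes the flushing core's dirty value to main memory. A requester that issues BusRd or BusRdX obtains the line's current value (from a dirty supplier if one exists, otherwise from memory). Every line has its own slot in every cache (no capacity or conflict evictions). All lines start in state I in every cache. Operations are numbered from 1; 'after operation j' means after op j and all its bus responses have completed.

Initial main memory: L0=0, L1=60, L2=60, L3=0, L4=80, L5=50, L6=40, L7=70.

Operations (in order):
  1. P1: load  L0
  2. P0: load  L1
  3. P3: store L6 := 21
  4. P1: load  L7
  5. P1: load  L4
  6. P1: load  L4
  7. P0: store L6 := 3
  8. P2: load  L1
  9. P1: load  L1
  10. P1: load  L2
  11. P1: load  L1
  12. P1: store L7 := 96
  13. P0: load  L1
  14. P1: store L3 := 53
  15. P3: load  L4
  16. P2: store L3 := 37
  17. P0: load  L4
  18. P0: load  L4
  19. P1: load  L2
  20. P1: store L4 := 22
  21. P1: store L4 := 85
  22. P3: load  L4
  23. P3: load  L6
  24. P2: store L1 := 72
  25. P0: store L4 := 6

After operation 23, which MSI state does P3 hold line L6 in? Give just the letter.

state = S

step 1: P1: load  L0  ⟶  ISII  (L0)  txn=BusRd  M[L0]=0
step 2: P0: load  L1  ⟶  SIII  (L1)  txn=BusRd  M[L1]=60
step 3: P3: store L6 := 21  ⟶  IIIM  (L6)  txn=BusRdX  M[L6]=40
step 4: P1: load  L7  ⟶  ISII  (L7)  txn=BusRd  M[L7]=70
step 5: P1: load  L4  ⟶  ISII  (L4)  txn=BusRd  M[L4]=80
step 6: P1: load  L4  ⟶  ISII  (L4)  txn=∅  M[L4]=80
step 7: P0: store L6 := 3  ⟶  MIII  (L6)  txn=BusRdX+Flush  M[L6]=21
step 8: P2: load  L1  ⟶  SISI  (L1)  txn=BusRd  M[L1]=60
step 9: P1: load  L1  ⟶  SSSI  (L1)  txn=BusRd  M[L1]=60
step 10: P1: load  L2  ⟶  ISII  (L2)  txn=BusRd  M[L2]=60
step 11: P1: load  L1  ⟶  SSSI  (L1)  txn=∅  M[L1]=60
step 12: P1: store L7 := 96  ⟶  IMII  (L7)  txn=BusRdX  M[L7]=70
step 13: P0: load  L1  ⟶  SSSI  (L1)  txn=∅  M[L1]=60
step 14: P1: store L3 := 53  ⟶  IMII  (L3)  txn=BusRdX  M[L3]=0
step 15: P3: load  L4  ⟶  ISIS  (L4)  txn=BusRd  M[L4]=80
step 16: P2: store L3 := 37  ⟶  IIMI  (L3)  txn=BusRdX+Flush  M[L3]=53
step 17: P0: load  L4  ⟶  SSIS  (L4)  txn=BusRd  M[L4]=80
step 18: P0: load  L4  ⟶  SSIS  (L4)  txn=∅  M[L4]=80
step 19: P1: load  L2  ⟶  ISII  (L2)  txn=∅  M[L2]=60
step 20: P1: store L4 := 22  ⟶  IMII  (L4)  txn=BusRdX  M[L4]=80
step 21: P1: store L4 := 85  ⟶  IMII  (L4)  txn=∅  M[L4]=80
step 22: P3: load  L4  ⟶  ISIS  (L4)  txn=BusRd+Flush  M[L4]=85
step 23: P3: load  L6  ⟶  SIIS  (L6)  txn=BusRd+Flush  M[L6]=3
step 24: P2: store L1 := 72  ⟶  IIMI  (L1)  txn=BusRdX  M[L1]=60
step 25: P0: store L4 := 6  ⟶  MIII  (L4)  txn=BusRdX  M[L4]=85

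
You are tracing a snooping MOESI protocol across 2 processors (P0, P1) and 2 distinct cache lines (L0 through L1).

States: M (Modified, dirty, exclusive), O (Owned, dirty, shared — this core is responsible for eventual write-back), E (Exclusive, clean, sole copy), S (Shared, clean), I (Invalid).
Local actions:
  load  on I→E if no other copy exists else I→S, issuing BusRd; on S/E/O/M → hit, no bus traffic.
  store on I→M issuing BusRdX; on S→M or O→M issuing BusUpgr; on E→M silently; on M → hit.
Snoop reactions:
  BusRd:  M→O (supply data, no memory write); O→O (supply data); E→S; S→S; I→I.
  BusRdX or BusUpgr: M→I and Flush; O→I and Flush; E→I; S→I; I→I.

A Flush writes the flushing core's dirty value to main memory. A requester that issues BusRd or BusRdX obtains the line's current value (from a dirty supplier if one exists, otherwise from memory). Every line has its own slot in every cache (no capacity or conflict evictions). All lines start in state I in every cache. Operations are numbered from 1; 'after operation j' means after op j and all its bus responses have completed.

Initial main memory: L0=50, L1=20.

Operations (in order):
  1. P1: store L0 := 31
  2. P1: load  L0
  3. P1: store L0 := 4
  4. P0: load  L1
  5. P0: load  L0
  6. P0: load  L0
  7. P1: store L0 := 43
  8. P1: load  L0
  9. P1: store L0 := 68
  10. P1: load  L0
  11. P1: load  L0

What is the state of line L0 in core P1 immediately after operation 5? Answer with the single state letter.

state = O

1. P1: store L0 := 31  bus=[BusRdX]  L0: P0=I P1=M  mem[L0]=50
2. P1: load  L0  bus=[-]  L0: P0=I P1=M  mem[L0]=50
3. P1: store L0 := 4  bus=[-]  L0: P0=I P1=M  mem[L0]=50
4. P0: load  L1  bus=[BusRd]  L1: P0=E P1=I  mem[L1]=20
5. P0: load  L0  bus=[BusRd]  L0: P0=S P1=O  mem[L0]=50
6. P0: load  L0  bus=[-]  L0: P0=S P1=O  mem[L0]=50
7. P1: store L0 := 43  bus=[BusUpgr]  L0: P0=I P1=M  mem[L0]=50
8. P1: load  L0  bus=[-]  L0: P0=I P1=M  mem[L0]=50
9. P1: store L0 := 68  bus=[-]  L0: P0=I P1=M  mem[L0]=50
10. P1: load  L0  bus=[-]  L0: P0=I P1=M  mem[L0]=50
11. P1: load  L0  bus=[-]  L0: P0=I P1=M  mem[L0]=50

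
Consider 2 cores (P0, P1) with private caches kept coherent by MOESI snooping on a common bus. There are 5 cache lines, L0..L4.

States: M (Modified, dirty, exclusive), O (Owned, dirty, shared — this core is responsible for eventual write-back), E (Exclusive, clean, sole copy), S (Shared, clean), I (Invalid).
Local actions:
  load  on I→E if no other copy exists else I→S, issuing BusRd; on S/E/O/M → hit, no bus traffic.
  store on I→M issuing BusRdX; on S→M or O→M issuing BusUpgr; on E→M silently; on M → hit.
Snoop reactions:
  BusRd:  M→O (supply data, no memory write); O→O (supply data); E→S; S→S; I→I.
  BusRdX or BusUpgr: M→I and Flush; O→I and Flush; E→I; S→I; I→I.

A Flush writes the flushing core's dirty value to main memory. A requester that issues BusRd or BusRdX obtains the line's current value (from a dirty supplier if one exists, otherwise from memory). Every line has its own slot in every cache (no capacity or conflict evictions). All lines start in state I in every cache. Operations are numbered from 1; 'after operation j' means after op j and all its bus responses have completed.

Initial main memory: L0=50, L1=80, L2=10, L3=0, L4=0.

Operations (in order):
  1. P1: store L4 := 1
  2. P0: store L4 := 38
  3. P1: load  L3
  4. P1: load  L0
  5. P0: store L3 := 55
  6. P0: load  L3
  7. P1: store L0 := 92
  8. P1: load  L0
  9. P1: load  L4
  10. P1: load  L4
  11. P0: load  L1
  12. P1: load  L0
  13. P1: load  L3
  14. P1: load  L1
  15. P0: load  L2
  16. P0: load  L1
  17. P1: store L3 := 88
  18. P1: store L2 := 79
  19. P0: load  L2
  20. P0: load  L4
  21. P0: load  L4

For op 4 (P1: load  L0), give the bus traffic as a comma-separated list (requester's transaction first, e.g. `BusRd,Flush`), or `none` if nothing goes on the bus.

[1] P1: store L4 := 1 | P0:I, P1:M(1) | bus: BusRdX
[2] P0: store L4 := 38 | P0:M(38), P1:I | bus: BusRdX,Flush
[3] P1: load  L3 | P0:I, P1:E(0) | bus: BusRd
[4] P1: load  L0 | P0:I, P1:E(50) | bus: BusRd
[5] P0: store L3 := 55 | P0:M(55), P1:I | bus: BusRdX
[6] P0: load  L3 | P0:M(55), P1:I | bus: none
[7] P1: store L0 := 92 | P0:I, P1:M(92) | bus: none
[8] P1: load  L0 | P0:I, P1:M(92) | bus: none
[9] P1: load  L4 | P0:O(38), P1:S(38) | bus: BusRd
[10] P1: load  L4 | P0:O(38), P1:S(38) | bus: none
[11] P0: load  L1 | P0:E(80), P1:I | bus: BusRd
[12] P1: load  L0 | P0:I, P1:M(92) | bus: none
[13] P1: load  L3 | P0:O(55), P1:S(55) | bus: BusRd
[14] P1: load  L1 | P0:S(80), P1:S(80) | bus: BusRd
[15] P0: load  L2 | P0:E(10), P1:I | bus: BusRd
[16] P0: load  L1 | P0:S(80), P1:S(80) | bus: none
[17] P1: store L3 := 88 | P0:I, P1:M(88) | bus: BusUpgr,Flush
[18] P1: store L2 := 79 | P0:I, P1:M(79) | bus: BusRdX
[19] P0: load  L2 | P0:S(79), P1:O(79) | bus: BusRd
[20] P0: load  L4 | P0:O(38), P1:S(38) | bus: none
[21] P0: load  L4 | P0:O(38), P1:S(38) | bus: none

bus = BusRd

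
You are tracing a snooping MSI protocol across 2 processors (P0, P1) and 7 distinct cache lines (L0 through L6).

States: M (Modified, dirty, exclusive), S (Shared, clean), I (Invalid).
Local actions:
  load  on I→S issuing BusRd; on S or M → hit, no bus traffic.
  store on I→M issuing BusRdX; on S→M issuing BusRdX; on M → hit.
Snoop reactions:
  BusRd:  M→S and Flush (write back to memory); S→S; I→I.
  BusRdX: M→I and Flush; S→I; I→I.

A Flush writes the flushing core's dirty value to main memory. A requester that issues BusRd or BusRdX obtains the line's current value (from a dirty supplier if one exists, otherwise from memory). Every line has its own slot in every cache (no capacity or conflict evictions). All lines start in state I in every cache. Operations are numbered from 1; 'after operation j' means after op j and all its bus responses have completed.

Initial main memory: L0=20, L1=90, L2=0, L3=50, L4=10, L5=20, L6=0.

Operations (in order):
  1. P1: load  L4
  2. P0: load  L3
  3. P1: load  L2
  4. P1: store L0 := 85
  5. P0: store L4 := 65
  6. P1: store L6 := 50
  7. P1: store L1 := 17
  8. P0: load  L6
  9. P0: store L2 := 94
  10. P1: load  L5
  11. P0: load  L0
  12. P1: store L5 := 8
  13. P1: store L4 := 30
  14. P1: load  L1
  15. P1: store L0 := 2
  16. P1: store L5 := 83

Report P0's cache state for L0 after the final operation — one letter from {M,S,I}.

state = I

step 1: P1: load  L4  ⟶  IS  (L4)  txn=BusRd  M[L4]=10
step 2: P0: load  L3  ⟶  SI  (L3)  txn=BusRd  M[L3]=50
step 3: P1: load  L2  ⟶  IS  (L2)  txn=BusRd  M[L2]=0
step 4: P1: store L0 := 85  ⟶  IM  (L0)  txn=BusRdX  M[L0]=20
step 5: P0: store L4 := 65  ⟶  MI  (L4)  txn=BusRdX  M[L4]=10
step 6: P1: store L6 := 50  ⟶  IM  (L6)  txn=BusRdX  M[L6]=0
step 7: P1: store L1 := 17  ⟶  IM  (L1)  txn=BusRdX  M[L1]=90
step 8: P0: load  L6  ⟶  SS  (L6)  txn=BusRd+Flush  M[L6]=50
step 9: P0: store L2 := 94  ⟶  MI  (L2)  txn=BusRdX  M[L2]=0
step 10: P1: load  L5  ⟶  IS  (L5)  txn=BusRd  M[L5]=20
step 11: P0: load  L0  ⟶  SS  (L0)  txn=BusRd+Flush  M[L0]=85
step 12: P1: store L5 := 8  ⟶  IM  (L5)  txn=BusRdX  M[L5]=20
step 13: P1: store L4 := 30  ⟶  IM  (L4)  txn=BusRdX+Flush  M[L4]=65
step 14: P1: load  L1  ⟶  IM  (L1)  txn=∅  M[L1]=90
step 15: P1: store L0 := 2  ⟶  IM  (L0)  txn=BusRdX  M[L0]=85
step 16: P1: store L5 := 83  ⟶  IM  (L5)  txn=∅  M[L5]=20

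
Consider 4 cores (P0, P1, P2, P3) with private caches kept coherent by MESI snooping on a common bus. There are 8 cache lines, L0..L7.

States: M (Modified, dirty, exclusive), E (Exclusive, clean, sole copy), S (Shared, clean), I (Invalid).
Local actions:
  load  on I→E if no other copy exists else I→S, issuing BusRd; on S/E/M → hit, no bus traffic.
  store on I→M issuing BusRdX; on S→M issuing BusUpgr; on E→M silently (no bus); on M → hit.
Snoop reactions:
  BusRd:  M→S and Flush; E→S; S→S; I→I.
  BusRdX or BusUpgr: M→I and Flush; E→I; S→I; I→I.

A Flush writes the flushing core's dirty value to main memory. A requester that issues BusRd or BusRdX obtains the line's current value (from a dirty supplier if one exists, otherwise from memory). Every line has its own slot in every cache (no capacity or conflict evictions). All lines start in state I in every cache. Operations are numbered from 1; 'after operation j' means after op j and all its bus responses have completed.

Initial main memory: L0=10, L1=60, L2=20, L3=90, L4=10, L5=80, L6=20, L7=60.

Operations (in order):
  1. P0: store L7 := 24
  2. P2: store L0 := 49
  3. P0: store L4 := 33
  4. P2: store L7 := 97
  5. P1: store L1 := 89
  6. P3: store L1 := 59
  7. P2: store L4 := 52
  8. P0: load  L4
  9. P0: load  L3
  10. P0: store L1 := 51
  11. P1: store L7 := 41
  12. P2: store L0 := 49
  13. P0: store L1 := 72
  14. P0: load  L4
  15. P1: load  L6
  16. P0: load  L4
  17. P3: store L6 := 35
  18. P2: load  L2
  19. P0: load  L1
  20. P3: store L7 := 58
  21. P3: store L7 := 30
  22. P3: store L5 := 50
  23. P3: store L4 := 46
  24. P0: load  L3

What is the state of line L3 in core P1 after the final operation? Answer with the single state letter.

  op1 P0: store L7 := 24 → M/I/I/I on L7; bus BusRdX; mem=60
  op2 P2: store L0 := 49 → I/I/M/I on L0; bus BusRdX; mem=10
  op3 P0: store L4 := 33 → M/I/I/I on L4; bus BusRdX; mem=10
  op4 P2: store L7 := 97 → I/I/M/I on L7; bus BusRdX Flush; mem=24
  op5 P1: store L1 := 89 → I/M/I/I on L1; bus BusRdX; mem=60
  op6 P3: store L1 := 59 → I/I/I/M on L1; bus BusRdX Flush; mem=89
  op7 P2: store L4 := 52 → I/I/M/I on L4; bus BusRdX Flush; mem=33
  op8 P0: load  L4 → S/I/S/I on L4; bus BusRd Flush; mem=52
  op9 P0: load  L3 → E/I/I/I on L3; bus BusRd; mem=90
  op10 P0: store L1 := 51 → M/I/I/I on L1; bus BusRdX Flush; mem=59
  op11 P1: store L7 := 41 → I/M/I/I on L7; bus BusRdX Flush; mem=97
  op12 P2: store L0 := 49 → I/I/M/I on L0; bus (none); mem=10
  op13 P0: store L1 := 72 → M/I/I/I on L1; bus (none); mem=59
  op14 P0: load  L4 → S/I/S/I on L4; bus (none); mem=52
  op15 P1: load  L6 → I/E/I/I on L6; bus BusRd; mem=20
  op16 P0: load  L4 → S/I/S/I on L4; bus (none); mem=52
  op17 P3: store L6 := 35 → I/I/I/M on L6; bus BusRdX; mem=20
  op18 P2: load  L2 → I/I/E/I on L2; bus BusRd; mem=20
  op19 P0: load  L1 → M/I/I/I on L1; bus (none); mem=59
  op20 P3: store L7 := 58 → I/I/I/M on L7; bus BusRdX Flush; mem=41
  op21 P3: store L7 := 30 → I/I/I/M on L7; bus (none); mem=41
  op22 P3: store L5 := 50 → I/I/I/M on L5; bus BusRdX; mem=80
  op23 P3: store L4 := 46 → I/I/I/M on L4; bus BusRdX; mem=52
  op24 P0: load  L3 → E/I/I/I on L3; bus (none); mem=90

state = I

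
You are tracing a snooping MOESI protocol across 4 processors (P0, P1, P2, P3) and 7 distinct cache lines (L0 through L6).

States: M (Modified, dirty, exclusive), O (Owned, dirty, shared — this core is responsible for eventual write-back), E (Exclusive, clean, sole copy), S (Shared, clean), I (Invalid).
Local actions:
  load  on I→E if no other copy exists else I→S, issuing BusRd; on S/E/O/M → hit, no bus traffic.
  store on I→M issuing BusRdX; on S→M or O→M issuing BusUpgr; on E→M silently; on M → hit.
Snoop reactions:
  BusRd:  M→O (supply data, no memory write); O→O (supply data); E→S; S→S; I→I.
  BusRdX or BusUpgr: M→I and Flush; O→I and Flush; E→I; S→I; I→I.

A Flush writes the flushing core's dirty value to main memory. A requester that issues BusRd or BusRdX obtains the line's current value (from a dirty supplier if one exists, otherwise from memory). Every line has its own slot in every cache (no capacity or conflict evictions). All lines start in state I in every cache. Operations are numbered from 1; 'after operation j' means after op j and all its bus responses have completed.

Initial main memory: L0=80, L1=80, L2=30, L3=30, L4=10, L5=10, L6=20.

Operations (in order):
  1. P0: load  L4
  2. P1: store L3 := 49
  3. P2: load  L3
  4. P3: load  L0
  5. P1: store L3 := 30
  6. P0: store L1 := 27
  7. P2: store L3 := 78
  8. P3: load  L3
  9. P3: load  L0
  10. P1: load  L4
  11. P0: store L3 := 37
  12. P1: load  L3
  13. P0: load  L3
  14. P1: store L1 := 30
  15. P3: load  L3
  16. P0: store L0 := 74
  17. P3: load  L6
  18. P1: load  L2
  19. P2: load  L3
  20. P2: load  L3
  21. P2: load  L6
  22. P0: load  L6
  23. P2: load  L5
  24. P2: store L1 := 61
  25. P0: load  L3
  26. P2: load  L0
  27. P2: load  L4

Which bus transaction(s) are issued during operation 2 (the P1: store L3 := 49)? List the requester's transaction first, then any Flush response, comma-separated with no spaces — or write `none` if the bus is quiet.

1. P0: load  L4  bus=[BusRd]  L4: P0=E P1=I P2=I P3=I  mem[L4]=10
2. P1: store L3 := 49  bus=[BusRdX]  L3: P0=I P1=M P2=I P3=I  mem[L3]=30
3. P2: load  L3  bus=[BusRd]  L3: P0=I P1=O P2=S P3=I  mem[L3]=30
4. P3: load  L0  bus=[BusRd]  L0: P0=I P1=I P2=I P3=E  mem[L0]=80
5. P1: store L3 := 30  bus=[BusUpgr]  L3: P0=I P1=M P2=I P3=I  mem[L3]=30
6. P0: store L1 := 27  bus=[BusRdX]  L1: P0=M P1=I P2=I P3=I  mem[L1]=80
7. P2: store L3 := 78  bus=[BusRdX,Flush]  L3: P0=I P1=I P2=M P3=I  mem[L3]=30
8. P3: load  L3  bus=[BusRd]  L3: P0=I P1=I P2=O P3=S  mem[L3]=30
9. P3: load  L0  bus=[-]  L0: P0=I P1=I P2=I P3=E  mem[L0]=80
10. P1: load  L4  bus=[BusRd]  L4: P0=S P1=S P2=I P3=I  mem[L4]=10
11. P0: store L3 := 37  bus=[BusRdX,Flush]  L3: P0=M P1=I P2=I P3=I  mem[L3]=78
12. P1: load  L3  bus=[BusRd]  L3: P0=O P1=S P2=I P3=I  mem[L3]=78
13. P0: load  L3  bus=[-]  L3: P0=O P1=S P2=I P3=I  mem[L3]=78
14. P1: store L1 := 30  bus=[BusRdX,Flush]  L1: P0=I P1=M P2=I P3=I  mem[L1]=27
15. P3: load  L3  bus=[BusRd]  L3: P0=O P1=S P2=I P3=S  mem[L3]=78
16. P0: store L0 := 74  bus=[BusRdX]  L0: P0=M P1=I P2=I P3=I  mem[L0]=80
17. P3: load  L6  bus=[BusRd]  L6: P0=I P1=I P2=I P3=E  mem[L6]=20
18. P1: load  L2  bus=[BusRd]  L2: P0=I P1=E P2=I P3=I  mem[L2]=30
19. P2: load  L3  bus=[BusRd]  L3: P0=O P1=S P2=S P3=S  mem[L3]=78
20. P2: load  L3  bus=[-]  L3: P0=O P1=S P2=S P3=S  mem[L3]=78
21. P2: load  L6  bus=[BusRd]  L6: P0=I P1=I P2=S P3=S  mem[L6]=20
22. P0: load  L6  bus=[BusRd]  L6: P0=S P1=I P2=S P3=S  mem[L6]=20
23. P2: load  L5  bus=[BusRd]  L5: P0=I P1=I P2=E P3=I  mem[L5]=10
24. P2: store L1 := 61  bus=[BusRdX,Flush]  L1: P0=I P1=I P2=M P3=I  mem[L1]=30
25. P0: load  L3  bus=[-]  L3: P0=O P1=S P2=S P3=S  mem[L3]=78
26. P2: load  L0  bus=[BusRd]  L0: P0=O P1=I P2=S P3=I  mem[L0]=80
27. P2: load  L4  bus=[BusRd]  L4: P0=S P1=S P2=S P3=I  mem[L4]=10

bus = BusRdX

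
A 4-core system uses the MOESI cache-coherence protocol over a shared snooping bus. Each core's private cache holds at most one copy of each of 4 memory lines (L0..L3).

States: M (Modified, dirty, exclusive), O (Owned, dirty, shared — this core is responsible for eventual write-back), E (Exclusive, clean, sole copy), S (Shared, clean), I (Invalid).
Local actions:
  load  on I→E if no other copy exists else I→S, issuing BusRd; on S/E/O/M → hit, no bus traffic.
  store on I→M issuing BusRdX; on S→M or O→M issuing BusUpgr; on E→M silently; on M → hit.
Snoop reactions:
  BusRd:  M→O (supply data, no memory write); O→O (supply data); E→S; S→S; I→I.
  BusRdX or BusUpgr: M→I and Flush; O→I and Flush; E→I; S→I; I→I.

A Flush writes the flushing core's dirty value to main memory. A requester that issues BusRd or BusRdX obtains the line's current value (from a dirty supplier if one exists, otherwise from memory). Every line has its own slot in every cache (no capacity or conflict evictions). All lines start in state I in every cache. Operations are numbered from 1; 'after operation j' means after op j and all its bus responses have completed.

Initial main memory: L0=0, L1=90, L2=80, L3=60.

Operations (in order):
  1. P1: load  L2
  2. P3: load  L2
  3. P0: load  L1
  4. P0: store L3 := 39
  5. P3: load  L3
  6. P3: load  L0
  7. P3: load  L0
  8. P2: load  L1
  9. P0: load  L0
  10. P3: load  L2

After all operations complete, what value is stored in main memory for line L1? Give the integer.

step 1: P1: load  L2  ⟶  IEII  (L2)  txn=BusRd  M[L2]=80
step 2: P3: load  L2  ⟶  ISIS  (L2)  txn=BusRd  M[L2]=80
step 3: P0: load  L1  ⟶  EIII  (L1)  txn=BusRd  M[L1]=90
step 4: P0: store L3 := 39  ⟶  MIII  (L3)  txn=BusRdX  M[L3]=60
step 5: P3: load  L3  ⟶  OIIS  (L3)  txn=BusRd  M[L3]=60
step 6: P3: load  L0  ⟶  IIIE  (L0)  txn=BusRd  M[L0]=0
step 7: P3: load  L0  ⟶  IIIE  (L0)  txn=∅  M[L0]=0
step 8: P2: load  L1  ⟶  SISI  (L1)  txn=BusRd  M[L1]=90
step 9: P0: load  L0  ⟶  SIIS  (L0)  txn=BusRd  M[L0]=0
step 10: P3: load  L2  ⟶  ISIS  (L2)  txn=∅  M[L2]=80

memory[L1] = 90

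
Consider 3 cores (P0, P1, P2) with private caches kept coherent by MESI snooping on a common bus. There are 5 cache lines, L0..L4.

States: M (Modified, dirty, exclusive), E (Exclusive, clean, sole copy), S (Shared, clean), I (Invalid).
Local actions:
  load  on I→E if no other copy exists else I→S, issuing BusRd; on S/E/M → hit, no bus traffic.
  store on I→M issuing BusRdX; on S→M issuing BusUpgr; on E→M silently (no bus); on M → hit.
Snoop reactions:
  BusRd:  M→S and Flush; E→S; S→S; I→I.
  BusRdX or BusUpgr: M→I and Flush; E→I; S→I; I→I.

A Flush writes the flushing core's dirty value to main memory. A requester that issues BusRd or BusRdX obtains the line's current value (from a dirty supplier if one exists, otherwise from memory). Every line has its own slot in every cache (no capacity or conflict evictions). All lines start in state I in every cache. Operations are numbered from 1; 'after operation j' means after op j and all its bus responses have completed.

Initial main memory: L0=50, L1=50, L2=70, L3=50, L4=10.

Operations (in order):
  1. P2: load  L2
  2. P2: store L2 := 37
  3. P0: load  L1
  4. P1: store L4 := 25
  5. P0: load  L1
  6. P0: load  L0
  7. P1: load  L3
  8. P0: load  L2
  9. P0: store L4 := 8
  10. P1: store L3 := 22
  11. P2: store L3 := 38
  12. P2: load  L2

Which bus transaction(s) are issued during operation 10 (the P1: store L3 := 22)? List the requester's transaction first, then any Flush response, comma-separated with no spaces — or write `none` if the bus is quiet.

bus = none

1. P2: load  L2  bus=[BusRd]  L2: P0=I P1=I P2=E  mem[L2]=70
2. P2: store L2 := 37  bus=[-]  L2: P0=I P1=I P2=M  mem[L2]=70
3. P0: load  L1  bus=[BusRd]  L1: P0=E P1=I P2=I  mem[L1]=50
4. P1: store L4 := 25  bus=[BusRdX]  L4: P0=I P1=M P2=I  mem[L4]=10
5. P0: load  L1  bus=[-]  L1: P0=E P1=I P2=I  mem[L1]=50
6. P0: load  L0  bus=[BusRd]  L0: P0=E P1=I P2=I  mem[L0]=50
7. P1: load  L3  bus=[BusRd]  L3: P0=I P1=E P2=I  mem[L3]=50
8. P0: load  L2  bus=[BusRd,Flush]  L2: P0=S P1=I P2=S  mem[L2]=37
9. P0: store L4 := 8  bus=[BusRdX,Flush]  L4: P0=M P1=I P2=I  mem[L4]=25
10. P1: store L3 := 22  bus=[-]  L3: P0=I P1=M P2=I  mem[L3]=50
11. P2: store L3 := 38  bus=[BusRdX,Flush]  L3: P0=I P1=I P2=M  mem[L3]=22
12. P2: load  L2  bus=[-]  L2: P0=S P1=I P2=S  mem[L2]=37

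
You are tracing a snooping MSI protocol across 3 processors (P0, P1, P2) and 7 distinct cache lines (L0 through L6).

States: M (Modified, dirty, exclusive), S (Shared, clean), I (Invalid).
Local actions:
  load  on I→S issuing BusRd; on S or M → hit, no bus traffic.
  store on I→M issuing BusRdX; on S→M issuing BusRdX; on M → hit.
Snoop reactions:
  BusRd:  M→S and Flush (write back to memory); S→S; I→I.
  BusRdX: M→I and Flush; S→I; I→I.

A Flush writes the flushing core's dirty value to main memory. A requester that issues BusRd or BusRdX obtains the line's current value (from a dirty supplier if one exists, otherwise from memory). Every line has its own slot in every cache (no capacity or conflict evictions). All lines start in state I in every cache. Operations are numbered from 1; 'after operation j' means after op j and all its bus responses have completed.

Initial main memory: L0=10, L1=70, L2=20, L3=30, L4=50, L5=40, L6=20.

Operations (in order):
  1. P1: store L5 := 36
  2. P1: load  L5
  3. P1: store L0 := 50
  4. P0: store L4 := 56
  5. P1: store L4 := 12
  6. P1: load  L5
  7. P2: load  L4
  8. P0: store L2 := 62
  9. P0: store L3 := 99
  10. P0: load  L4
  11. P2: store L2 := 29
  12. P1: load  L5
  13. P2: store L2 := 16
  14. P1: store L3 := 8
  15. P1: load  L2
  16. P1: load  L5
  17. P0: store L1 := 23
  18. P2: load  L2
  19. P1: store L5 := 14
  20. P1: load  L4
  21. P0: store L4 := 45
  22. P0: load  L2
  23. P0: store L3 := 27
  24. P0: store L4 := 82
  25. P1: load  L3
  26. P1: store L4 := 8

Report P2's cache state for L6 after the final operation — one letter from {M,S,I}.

[1] P1: store L5 := 36 | P0:I, P1:M(36), P2:I | bus: BusRdX
[2] P1: load  L5 | P0:I, P1:M(36), P2:I | bus: none
[3] P1: store L0 := 50 | P0:I, P1:M(50), P2:I | bus: BusRdX
[4] P0: store L4 := 56 | P0:M(56), P1:I, P2:I | bus: BusRdX
[5] P1: store L4 := 12 | P0:I, P1:M(12), P2:I | bus: BusRdX,Flush
[6] P1: load  L5 | P0:I, P1:M(36), P2:I | bus: none
[7] P2: load  L4 | P0:I, P1:S(12), P2:S(12) | bus: BusRd,Flush
[8] P0: store L2 := 62 | P0:M(62), P1:I, P2:I | bus: BusRdX
[9] P0: store L3 := 99 | P0:M(99), P1:I, P2:I | bus: BusRdX
[10] P0: load  L4 | P0:S(12), P1:S(12), P2:S(12) | bus: BusRd
[11] P2: store L2 := 29 | P0:I, P1:I, P2:M(29) | bus: BusRdX,Flush
[12] P1: load  L5 | P0:I, P1:M(36), P2:I | bus: none
[13] P2: store L2 := 16 | P0:I, P1:I, P2:M(16) | bus: none
[14] P1: store L3 := 8 | P0:I, P1:M(8), P2:I | bus: BusRdX,Flush
[15] P1: load  L2 | P0:I, P1:S(16), P2:S(16) | bus: BusRd,Flush
[16] P1: load  L5 | P0:I, P1:M(36), P2:I | bus: none
[17] P0: store L1 := 23 | P0:M(23), P1:I, P2:I | bus: BusRdX
[18] P2: load  L2 | P0:I, P1:S(16), P2:S(16) | bus: none
[19] P1: store L5 := 14 | P0:I, P1:M(14), P2:I | bus: none
[20] P1: load  L4 | P0:S(12), P1:S(12), P2:S(12) | bus: none
[21] P0: store L4 := 45 | P0:M(45), P1:I, P2:I | bus: BusRdX
[22] P0: load  L2 | P0:S(16), P1:S(16), P2:S(16) | bus: BusRd
[23] P0: store L3 := 27 | P0:M(27), P1:I, P2:I | bus: BusRdX,Flush
[24] P0: store L4 := 82 | P0:M(82), P1:I, P2:I | bus: none
[25] P1: load  L3 | P0:S(27), P1:S(27), P2:I | bus: BusRd,Flush
[26] P1: store L4 := 8 | P0:I, P1:M(8), P2:I | bus: BusRdX,Flush

state = I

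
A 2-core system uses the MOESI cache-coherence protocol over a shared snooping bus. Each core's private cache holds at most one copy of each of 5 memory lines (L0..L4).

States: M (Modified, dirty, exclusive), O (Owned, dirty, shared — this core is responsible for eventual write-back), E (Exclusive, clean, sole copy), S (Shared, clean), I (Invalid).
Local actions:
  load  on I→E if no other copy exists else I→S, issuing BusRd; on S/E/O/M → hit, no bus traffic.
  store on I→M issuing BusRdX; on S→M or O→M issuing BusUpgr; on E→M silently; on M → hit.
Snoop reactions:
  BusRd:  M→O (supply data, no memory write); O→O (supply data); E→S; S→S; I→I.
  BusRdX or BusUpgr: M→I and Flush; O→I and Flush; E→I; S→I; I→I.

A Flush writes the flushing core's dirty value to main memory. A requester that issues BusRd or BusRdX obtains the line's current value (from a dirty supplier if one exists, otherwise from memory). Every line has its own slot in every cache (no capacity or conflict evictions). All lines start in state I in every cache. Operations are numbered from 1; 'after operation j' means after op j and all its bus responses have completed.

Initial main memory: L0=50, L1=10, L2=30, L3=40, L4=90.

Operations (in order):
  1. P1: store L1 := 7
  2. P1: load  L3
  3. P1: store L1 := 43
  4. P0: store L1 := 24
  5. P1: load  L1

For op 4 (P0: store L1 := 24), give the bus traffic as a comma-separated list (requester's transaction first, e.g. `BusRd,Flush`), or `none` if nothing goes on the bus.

bus = BusRdX,Flush

  op1 P1: store L1 := 7 → I/M on L1; bus BusRdX; mem=10
  op2 P1: load  L3 → I/E on L3; bus BusRd; mem=40
  op3 P1: store L1 := 43 → I/M on L1; bus (none); mem=10
  op4 P0: store L1 := 24 → M/I on L1; bus BusRdX Flush; mem=43
  op5 P1: load  L1 → O/S on L1; bus BusRd; mem=43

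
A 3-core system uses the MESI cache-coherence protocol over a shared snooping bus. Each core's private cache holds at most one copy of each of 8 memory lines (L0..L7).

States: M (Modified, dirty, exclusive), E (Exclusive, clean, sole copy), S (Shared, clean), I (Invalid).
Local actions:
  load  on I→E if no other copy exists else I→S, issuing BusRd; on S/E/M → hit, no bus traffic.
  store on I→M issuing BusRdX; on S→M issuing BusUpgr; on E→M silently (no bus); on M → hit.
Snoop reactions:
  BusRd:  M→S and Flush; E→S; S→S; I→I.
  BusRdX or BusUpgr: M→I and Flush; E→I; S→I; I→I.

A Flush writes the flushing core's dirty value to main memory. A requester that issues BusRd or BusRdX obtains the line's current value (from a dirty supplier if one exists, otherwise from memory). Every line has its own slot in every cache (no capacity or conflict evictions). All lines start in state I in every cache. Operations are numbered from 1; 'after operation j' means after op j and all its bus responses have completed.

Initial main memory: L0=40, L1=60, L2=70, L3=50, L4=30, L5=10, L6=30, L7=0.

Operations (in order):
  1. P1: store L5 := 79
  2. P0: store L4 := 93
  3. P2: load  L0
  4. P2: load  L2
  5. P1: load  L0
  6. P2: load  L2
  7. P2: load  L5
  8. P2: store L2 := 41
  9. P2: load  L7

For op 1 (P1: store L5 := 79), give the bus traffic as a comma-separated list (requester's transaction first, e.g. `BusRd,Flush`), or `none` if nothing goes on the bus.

[1] P1: store L5 := 79 | P0:I, P1:M(79), P2:I | bus: BusRdX
[2] P0: store L4 := 93 | P0:M(93), P1:I, P2:I | bus: BusRdX
[3] P2: load  L0 | P0:I, P1:I, P2:E(40) | bus: BusRd
[4] P2: load  L2 | P0:I, P1:I, P2:E(70) | bus: BusRd
[5] P1: load  L0 | P0:I, P1:S(40), P2:S(40) | bus: BusRd
[6] P2: load  L2 | P0:I, P1:I, P2:E(70) | bus: none
[7] P2: load  L5 | P0:I, P1:S(79), P2:S(79) | bus: BusRd,Flush
[8] P2: store L2 := 41 | P0:I, P1:I, P2:M(41) | bus: none
[9] P2: load  L7 | P0:I, P1:I, P2:E(0) | bus: BusRd

bus = BusRdX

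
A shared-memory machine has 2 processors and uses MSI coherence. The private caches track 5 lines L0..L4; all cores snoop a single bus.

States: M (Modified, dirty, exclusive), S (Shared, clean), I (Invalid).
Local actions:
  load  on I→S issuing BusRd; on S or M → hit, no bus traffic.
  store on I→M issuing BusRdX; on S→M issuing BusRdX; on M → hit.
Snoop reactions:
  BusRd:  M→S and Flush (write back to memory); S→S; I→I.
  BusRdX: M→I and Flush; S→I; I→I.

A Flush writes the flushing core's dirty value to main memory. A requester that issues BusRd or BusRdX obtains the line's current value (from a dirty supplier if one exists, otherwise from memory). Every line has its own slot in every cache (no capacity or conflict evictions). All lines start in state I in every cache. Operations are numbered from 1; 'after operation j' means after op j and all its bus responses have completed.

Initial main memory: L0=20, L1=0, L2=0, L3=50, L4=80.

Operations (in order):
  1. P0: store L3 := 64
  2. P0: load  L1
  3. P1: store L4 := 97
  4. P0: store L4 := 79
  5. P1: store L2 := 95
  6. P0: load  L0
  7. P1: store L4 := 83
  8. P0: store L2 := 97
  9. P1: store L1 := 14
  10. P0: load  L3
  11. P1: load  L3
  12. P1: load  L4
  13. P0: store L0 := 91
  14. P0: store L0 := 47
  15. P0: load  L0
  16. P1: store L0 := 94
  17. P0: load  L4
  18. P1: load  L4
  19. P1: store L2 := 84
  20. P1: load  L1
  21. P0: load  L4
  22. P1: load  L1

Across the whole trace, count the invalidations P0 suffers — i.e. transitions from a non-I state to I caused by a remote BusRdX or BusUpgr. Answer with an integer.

invalidations = 4

step 1: P0: store L3 := 64  ⟶  MI  (L3)  txn=BusRdX  M[L3]=50
step 2: P0: load  L1  ⟶  SI  (L1)  txn=BusRd  M[L1]=0
step 3: P1: store L4 := 97  ⟶  IM  (L4)  txn=BusRdX  M[L4]=80
step 4: P0: store L4 := 79  ⟶  MI  (L4)  txn=BusRdX+Flush  M[L4]=97
step 5: P1: store L2 := 95  ⟶  IM  (L2)  txn=BusRdX  M[L2]=0
step 6: P0: load  L0  ⟶  SI  (L0)  txn=BusRd  M[L0]=20
step 7: P1: store L4 := 83  ⟶  IM  (L4)  txn=BusRdX+Flush  M[L4]=79
step 8: P0: store L2 := 97  ⟶  MI  (L2)  txn=BusRdX+Flush  M[L2]=95
step 9: P1: store L1 := 14  ⟶  IM  (L1)  txn=BusRdX  M[L1]=0
step 10: P0: load  L3  ⟶  MI  (L3)  txn=∅  M[L3]=50
step 11: P1: load  L3  ⟶  SS  (L3)  txn=BusRd+Flush  M[L3]=64
step 12: P1: load  L4  ⟶  IM  (L4)  txn=∅  M[L4]=79
step 13: P0: store L0 := 91  ⟶  MI  (L0)  txn=BusRdX  M[L0]=20
step 14: P0: store L0 := 47  ⟶  MI  (L0)  txn=∅  M[L0]=20
step 15: P0: load  L0  ⟶  MI  (L0)  txn=∅  M[L0]=20
step 16: P1: store L0 := 94  ⟶  IM  (L0)  txn=BusRdX+Flush  M[L0]=47
step 17: P0: load  L4  ⟶  SS  (L4)  txn=BusRd+Flush  M[L4]=83
step 18: P1: load  L4  ⟶  SS  (L4)  txn=∅  M[L4]=83
step 19: P1: store L2 := 84  ⟶  IM  (L2)  txn=BusRdX+Flush  M[L2]=97
step 20: P1: load  L1  ⟶  IM  (L1)  txn=∅  M[L1]=0
step 21: P0: load  L4  ⟶  SS  (L4)  txn=∅  M[L4]=83
step 22: P1: load  L1  ⟶  IM  (L1)  txn=∅  M[L1]=0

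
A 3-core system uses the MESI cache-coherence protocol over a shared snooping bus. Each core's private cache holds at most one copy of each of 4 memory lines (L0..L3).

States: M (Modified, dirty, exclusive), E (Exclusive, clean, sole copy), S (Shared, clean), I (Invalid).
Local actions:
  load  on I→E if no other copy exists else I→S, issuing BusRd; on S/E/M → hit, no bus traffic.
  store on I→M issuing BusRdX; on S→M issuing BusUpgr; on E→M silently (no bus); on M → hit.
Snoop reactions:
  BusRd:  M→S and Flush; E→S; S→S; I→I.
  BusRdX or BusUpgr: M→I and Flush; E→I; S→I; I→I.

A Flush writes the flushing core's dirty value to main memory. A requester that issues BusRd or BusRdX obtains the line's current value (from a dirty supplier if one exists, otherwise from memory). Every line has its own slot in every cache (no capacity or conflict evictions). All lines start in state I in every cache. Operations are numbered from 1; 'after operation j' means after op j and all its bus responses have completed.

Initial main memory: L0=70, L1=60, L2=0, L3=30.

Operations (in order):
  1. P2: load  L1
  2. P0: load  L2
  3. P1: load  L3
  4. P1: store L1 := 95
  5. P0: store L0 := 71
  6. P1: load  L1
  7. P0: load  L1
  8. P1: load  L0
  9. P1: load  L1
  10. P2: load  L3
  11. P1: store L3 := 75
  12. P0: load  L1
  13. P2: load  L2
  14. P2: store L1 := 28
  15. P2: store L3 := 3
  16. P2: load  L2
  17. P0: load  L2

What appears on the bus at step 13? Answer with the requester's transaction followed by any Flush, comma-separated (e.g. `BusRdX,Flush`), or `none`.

[1] P2: load  L1 | P0:I, P1:I, P2:E(60) | bus: BusRd
[2] P0: load  L2 | P0:E(0), P1:I, P2:I | bus: BusRd
[3] P1: load  L3 | P0:I, P1:E(30), P2:I | bus: BusRd
[4] P1: store L1 := 95 | P0:I, P1:M(95), P2:I | bus: BusRdX
[5] P0: store L0 := 71 | P0:M(71), P1:I, P2:I | bus: BusRdX
[6] P1: load  L1 | P0:I, P1:M(95), P2:I | bus: none
[7] P0: load  L1 | P0:S(95), P1:S(95), P2:I | bus: BusRd,Flush
[8] P1: load  L0 | P0:S(71), P1:S(71), P2:I | bus: BusRd,Flush
[9] P1: load  L1 | P0:S(95), P1:S(95), P2:I | bus: none
[10] P2: load  L3 | P0:I, P1:S(30), P2:S(30) | bus: BusRd
[11] P1: store L3 := 75 | P0:I, P1:M(75), P2:I | bus: BusUpgr
[12] P0: load  L1 | P0:S(95), P1:S(95), P2:I | bus: none
[13] P2: load  L2 | P0:S(0), P1:I, P2:S(0) | bus: BusRd
[14] P2: store L1 := 28 | P0:I, P1:I, P2:M(28) | bus: BusRdX
[15] P2: store L3 := 3 | P0:I, P1:I, P2:M(3) | bus: BusRdX,Flush
[16] P2: load  L2 | P0:S(0), P1:I, P2:S(0) | bus: none
[17] P0: load  L2 | P0:S(0), P1:I, P2:S(0) | bus: none

bus = BusRd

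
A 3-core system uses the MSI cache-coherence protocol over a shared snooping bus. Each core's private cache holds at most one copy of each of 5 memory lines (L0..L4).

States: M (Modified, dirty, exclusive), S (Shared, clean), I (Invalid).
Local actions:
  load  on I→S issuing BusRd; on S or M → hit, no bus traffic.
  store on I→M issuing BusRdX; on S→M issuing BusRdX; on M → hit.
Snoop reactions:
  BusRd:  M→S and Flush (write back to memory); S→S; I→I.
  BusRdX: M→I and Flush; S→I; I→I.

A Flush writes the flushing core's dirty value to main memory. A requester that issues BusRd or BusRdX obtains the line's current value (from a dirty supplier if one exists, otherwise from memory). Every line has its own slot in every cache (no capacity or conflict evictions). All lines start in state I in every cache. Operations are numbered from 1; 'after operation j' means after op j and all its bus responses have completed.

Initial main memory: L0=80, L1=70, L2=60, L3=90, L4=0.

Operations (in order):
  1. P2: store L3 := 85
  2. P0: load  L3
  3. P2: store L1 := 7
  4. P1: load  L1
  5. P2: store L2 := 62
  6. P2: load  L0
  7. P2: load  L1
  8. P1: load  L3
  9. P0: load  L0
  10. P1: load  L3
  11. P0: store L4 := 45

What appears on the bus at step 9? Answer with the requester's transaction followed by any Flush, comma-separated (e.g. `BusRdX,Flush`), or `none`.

  op1 P2: store L3 := 85 → I/I/M on L3; bus BusRdX; mem=90
  op2 P0: load  L3 → S/I/S on L3; bus BusRd Flush; mem=85
  op3 P2: store L1 := 7 → I/I/M on L1; bus BusRdX; mem=70
  op4 P1: load  L1 → I/S/S on L1; bus BusRd Flush; mem=7
  op5 P2: store L2 := 62 → I/I/M on L2; bus BusRdX; mem=60
  op6 P2: load  L0 → I/I/S on L0; bus BusRd; mem=80
  op7 P2: load  L1 → I/S/S on L1; bus (none); mem=7
  op8 P1: load  L3 → S/S/S on L3; bus BusRd; mem=85
  op9 P0: load  L0 → S/I/S on L0; bus BusRd; mem=80
  op10 P1: load  L3 → S/S/S on L3; bus (none); mem=85
  op11 P0: store L4 := 45 → M/I/I on L4; bus BusRdX; mem=0

bus = BusRd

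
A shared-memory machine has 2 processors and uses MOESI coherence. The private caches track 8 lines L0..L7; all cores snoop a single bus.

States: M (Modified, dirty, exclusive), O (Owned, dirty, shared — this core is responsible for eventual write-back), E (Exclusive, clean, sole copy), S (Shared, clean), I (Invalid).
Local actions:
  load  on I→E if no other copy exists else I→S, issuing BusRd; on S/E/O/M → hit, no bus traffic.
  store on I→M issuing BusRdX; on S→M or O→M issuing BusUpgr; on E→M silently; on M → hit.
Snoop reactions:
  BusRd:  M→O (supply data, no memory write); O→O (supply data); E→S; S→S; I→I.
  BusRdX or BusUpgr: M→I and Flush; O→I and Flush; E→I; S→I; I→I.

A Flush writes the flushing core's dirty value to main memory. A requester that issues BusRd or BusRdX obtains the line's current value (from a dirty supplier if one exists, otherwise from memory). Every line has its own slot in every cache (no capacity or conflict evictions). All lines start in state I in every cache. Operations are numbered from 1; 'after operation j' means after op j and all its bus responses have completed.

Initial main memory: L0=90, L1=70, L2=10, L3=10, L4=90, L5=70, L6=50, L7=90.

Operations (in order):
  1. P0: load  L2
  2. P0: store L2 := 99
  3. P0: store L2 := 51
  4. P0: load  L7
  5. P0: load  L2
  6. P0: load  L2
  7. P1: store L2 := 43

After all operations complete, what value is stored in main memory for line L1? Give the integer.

memory[L1] = 70

[1] P0: load  L2 | P0:E(10), P1:I | bus: BusRd
[2] P0: store L2 := 99 | P0:M(99), P1:I | bus: none
[3] P0: store L2 := 51 | P0:M(51), P1:I | bus: none
[4] P0: load  L7 | P0:E(90), P1:I | bus: BusRd
[5] P0: load  L2 | P0:M(51), P1:I | bus: none
[6] P0: load  L2 | P0:M(51), P1:I | bus: none
[7] P1: store L2 := 43 | P0:I, P1:M(43) | bus: BusRdX,Flush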